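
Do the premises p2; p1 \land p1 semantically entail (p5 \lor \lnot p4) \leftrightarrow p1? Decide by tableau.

Initial set: {p2; (p1 \land p1); \lnot ((p5 \lor \lnot p4) \leftrightarrow p1)}.
(p1 \land p1): α-rule — add p1, p1.
\lnot ((p5 \lor \lnot p4) \leftrightarrow p1): β-rule — branch into (p5 \lor \lnot p4), \lnot p1  //  \lnot (p5 \lor \lnot p4), p1.
  branch 1 (add (p5 \lor \lnot p4), \lnot p1):
    × closes — contains both p1 and \lnot p1.
  branch 2 (add \lnot (p5 \lor \lnot p4), p1):
    \lnot (p5 \lor \lnot p4): α-rule — add \lnot p5, \lnot \lnot p4.
    ○ open, literals {p1=1, p2=1, p4=1, p5=0}.
1 branch closed, 1 open.
An open branch gives a countermodel: p1=1, p2=1, p4=1, p5=0 (unmentioned atoms arbitrary); the premises hold there but the conclusion fails.

No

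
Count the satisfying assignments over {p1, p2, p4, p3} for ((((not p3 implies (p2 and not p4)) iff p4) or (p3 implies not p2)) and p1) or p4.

Initial set: {T (((((not p3 implies (p2 and not p4)) iff p4) or (p3 implies not p2)) and p1) or p4)}.
T (((((not p3 implies (p2 and not p4)) iff p4) or (p3 implies not p2)) and p1) or p4): β-rule — branch into T ((((not p3 implies (p2 and not p4)) iff p4) or (p3 implies not p2)) and p1)  //  T p4.
  branch 1 (add T ((((not p3 implies (p2 and not p4)) iff p4) or (p3 implies not p2)) and p1)):
    T ((((not p3 implies (p2 and not p4)) iff p4) or (p3 implies not p2)) and p1): α-rule — add T (((not p3 implies (p2 and not p4)) iff p4) or (p3 implies not p2)), T p1.
    T (((not p3 implies (p2 and not p4)) iff p4) or (p3 implies not p2)): β-rule — branch into T ((not p3 implies (p2 and not p4)) iff p4)  //  T (p3 implies not p2).
      branch 1.1 (add T ((not p3 implies (p2 and not p4)) iff p4)):
        T ((not p3 implies (p2 and not p4)) iff p4): β-rule — branch into T (not p3 implies (p2 and not p4)), T p4  //  F (not p3 implies (p2 and not p4)), F p4.
          branch 1.1.1 (add T (not p3 implies (p2 and not p4)), T p4):
            T (not p3 implies (p2 and not p4)): β-rule — branch into F not p3  //  T (p2 and not p4).
              branch 1.1.1.1 (add F not p3):
                ○ open, literals {p1=true, p3=true, p4=true}.
              branch 1.1.1.2 (add T (p2 and not p4)):
                T (p2 and not p4): α-rule — add T p2, T not p4.
                × closes — contains both p4 and not p4.
          branch 1.1.2 (add F (not p3 implies (p2 and not p4)), F p4):
            F (not p3 implies (p2 and not p4)): α-rule — add T not p3, F (p2 and not p4).
            F (p2 and not p4): β-rule — branch into F p2  //  F not p4.
              branch 1.1.2.1 (add F p2):
                ○ open, literals {p1=true, p2=false, p3=false, p4=false}.
              branch 1.1.2.2 (add F not p4):
                × closes — contains both p4 and not p4.
      branch 1.2 (add T (p3 implies not p2)):
        T (p3 implies not p2): β-rule — branch into F p3  //  T not p2.
          branch 1.2.1 (add F p3):
            ○ open, literals {p1=true, p3=false}.
          branch 1.2.2 (add T not p2):
            ○ open, literals {p1=true, p2=false}.
  branch 2 (add T p4):
    ○ open, literals {p4=true}.
2 branches closed, 5 open.
Each open branch fixes some atoms; the unmentioned ones are free. Counting distinct full assignments: branch {p1=true, p3=true, p4=true} (p2) contributes 2 new; branch {p1=true, p2=false, p3=false, p4=false} (none free) contributes 1 new; branch {p1=true, p3=false} (p2, p4) contributes 3 new; branch {p1=true, p2=false} (p4, p3) contributes 1 new; branch {p4=true} (p1, p2, p3) contributes 4 new. Total: 11.

11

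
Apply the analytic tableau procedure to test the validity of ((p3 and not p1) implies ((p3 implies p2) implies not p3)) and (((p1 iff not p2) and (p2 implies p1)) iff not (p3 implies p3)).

Assume the negation and expand:
Initial set: {not (((p3 and not p1) implies ((p3 implies p2) implies not p3)) and (((p1 iff not p2) and (p2 implies p1)) iff not (p3 implies p3)))}.
not (((p3 and not p1) implies ((p3 implies p2) implies not p3)) and (((p1 iff not p2) and (p2 implies p1)) iff not (p3 implies p3))): β-rule — branch into not ((p3 and not p1) implies ((p3 implies p2) implies not p3))  //  not (((p1 iff not p2) and (p2 implies p1)) iff not (p3 implies p3)).
  branch 1 (add not ((p3 and not p1) implies ((p3 implies p2) implies not p3))):
    not ((p3 and not p1) implies ((p3 implies p2) implies not p3)): α-rule — add (p3 and not p1), not ((p3 implies p2) implies not p3).
    (p3 and not p1): α-rule — add p3, not p1.
    not ((p3 implies p2) implies not p3): α-rule — add (p3 implies p2), not not p3.
    (p3 implies p2): β-rule — branch into not p3  //  p2.
      branch 1.1 (add not p3):
        × closes — contains both p3 and not p3.
      branch 1.2 (add p2):
        ○ open, literals {p1=F, p2=T, p3=T}.
  branch 2 (add not (((p1 iff not p2) and (p2 implies p1)) iff not (p3 implies p3))):
    not (((p1 iff not p2) and (p2 implies p1)) iff not (p3 implies p3)): β-rule — branch into ((p1 iff not p2) and (p2 implies p1)), not not (p3 implies p3)  //  not ((p1 iff not p2) and (p2 implies p1)), not (p3 implies p3).
      branch 2.1 (add ((p1 iff not p2) and (p2 implies p1)), not not (p3 implies p3)):
        ((p1 iff not p2) and (p2 implies p1)): α-rule — add (p1 iff not p2), (p2 implies p1).
        not not (p3 implies p3): β-rule — branch into not p3  //  p3.
          branch 2.1.1 (add not p3):
            (p1 iff not p2): β-rule — branch into p1, not p2  //  not p1, not not p2.
              branch 2.1.1.1 (add p1, not p2):
                (p2 implies p1): β-rule — branch into not p2  //  p1.
                  branch 2.1.1.1.1 (add not p2):
                    ○ open, literals {p1=T, p2=F, p3=F}.
                  branch 2.1.1.1.2 (add p1):
                    ○ open, literals {p1=T, p2=F, p3=F}.
              branch 2.1.1.2 (add not p1, not not p2):
                (p2 implies p1): β-rule — branch into not p2  //  p1.
                  branch 2.1.1.2.1 (add not p2):
                    × closes — contains both p2 and not p2.
                  branch 2.1.1.2.2 (add p1):
                    × closes — contains both p1 and not p1.
          branch 2.1.2 (add p3):
            (p1 iff not p2): β-rule — branch into p1, not p2  //  not p1, not not p2.
              branch 2.1.2.1 (add p1, not p2):
                (p2 implies p1): β-rule — branch into not p2  //  p1.
                  branch 2.1.2.1.1 (add not p2):
                    ○ open, literals {p1=T, p2=F, p3=T}.
                  branch 2.1.2.1.2 (add p1):
                    ○ open, literals {p1=T, p2=F, p3=T}.
              branch 2.1.2.2 (add not p1, not not p2):
                (p2 implies p1): β-rule — branch into not p2  //  p1.
                  branch 2.1.2.2.1 (add not p2):
                    × closes — contains both p2 and not p2.
                  branch 2.1.2.2.2 (add p1):
                    × closes — contains both p1 and not p1.
      branch 2.2 (add not ((p1 iff not p2) and (p2 implies p1)), not (p3 implies p3)):
        not (p3 implies p3): α-rule — add p3, not p3.
        × closes — contains both p3 and not p3.
6 branches closed, 5 open.
An open branch gives a countermodel: p1=F, p2=T, p3=T (unmentioned atoms arbitrary); under it the original formula is false.

Not valid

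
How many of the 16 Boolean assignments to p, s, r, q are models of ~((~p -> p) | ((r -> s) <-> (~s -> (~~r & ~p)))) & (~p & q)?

Initial set: {(~((~p -> p) | ((r -> s) <-> (~s -> (~~r & ~p)))) & (~p & q))}.
(~((~p -> p) | ((r -> s) <-> (~s -> (~~r & ~p)))) & (~p & q)): α-rule — add ~((~p -> p) | ((r -> s) <-> (~s -> (~~r & ~p)))), (~p & q).
~((~p -> p) | ((r -> s) <-> (~s -> (~~r & ~p)))): α-rule — add ~(~p -> p), ~((r -> s) <-> (~s -> (~~r & ~p))).
(~p & q): α-rule — add ~p, q.
~(~p -> p): α-rule — add ~p, ~p.
~((r -> s) <-> (~s -> (~~r & ~p))): β-rule — branch into (r -> s), ~(~s -> (~~r & ~p))  //  ~(r -> s), (~s -> (~~r & ~p)).
  branch 1 (add (r -> s), ~(~s -> (~~r & ~p))):
    ~(~s -> (~~r & ~p)): α-rule — add ~s, ~(~~r & ~p).
    (r -> s): β-rule — branch into ~r  //  s.
      branch 1.1 (add ~r):
        ~(~~r & ~p): β-rule — branch into ~~~r  //  ~~p.
          branch 1.1.1 (add ~~~r):
            ~~~r: drop double negation, giving ~r.
            ○ open, literals {p=0, q=1, r=0, s=0}.
          branch 1.1.2 (add ~~p):
            × closes — contains both p and ~p.
      branch 1.2 (add s):
        × closes — contains both s and ~s.
  branch 2 (add ~(r -> s), (~s -> (~~r & ~p))):
    ~(r -> s): α-rule — add r, ~s.
    (~s -> (~~r & ~p)): β-rule — branch into ~~s  //  (~~r & ~p).
      branch 2.1 (add ~~s):
        × closes — contains both s and ~s.
      branch 2.2 (add (~~r & ~p)):
        (~~r & ~p): α-rule — add ~~r, ~p.
        ~~r: drop double negation, giving r.
        ○ open, literals {p=0, q=1, r=1, s=0}.
3 branches closed, 2 open.
Each open branch fixes some atoms; the unmentioned ones are free. Counting distinct full assignments: branch {p=0, q=1, r=0, s=0} (none free) contributes 1 new; branch {p=0, q=1, r=1, s=0} (none free) contributes 1 new. Total: 2.

2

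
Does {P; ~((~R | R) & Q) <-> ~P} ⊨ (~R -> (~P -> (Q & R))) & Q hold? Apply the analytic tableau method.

Yes

Initial set: {P; (~((~R | R) & Q) <-> ~P); ~((~R -> (~P -> (Q & R))) & Q)}.
(~((~R | R) & Q) <-> ~P): β-rule — branch into ~((~R | R) & Q), ~P  //  ~~((~R | R) & Q), ~~P.
  branch 1 (add ~((~R | R) & Q), ~P):
    × closes — contains both P and ~P.
  branch 2 (add ~~((~R | R) & Q), ~~P):
    ~~((~R | R) & Q): α-rule — add (~R | R), Q.
    ~((~R -> (~P -> (Q & R))) & Q): β-rule — branch into ~(~R -> (~P -> (Q & R)))  //  ~Q.
      branch 2.1 (add ~(~R -> (~P -> (Q & R)))):
        ~(~R -> (~P -> (Q & R))): α-rule — add ~R, ~(~P -> (Q & R)).
        ~(~P -> (Q & R)): α-rule — add ~P, ~(Q & R).
        × closes — contains both P and ~P.
      branch 2.2 (add ~Q):
        × closes — contains both Q and ~Q.
All 3 branches close.
Every branch closed, so the premises entail the conclusion.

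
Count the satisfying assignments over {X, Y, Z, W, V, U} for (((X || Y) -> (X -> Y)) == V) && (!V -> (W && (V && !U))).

Initial set: {((((X || Y) -> (X -> Y)) == V) && (!V -> (W && (V && !U))))}.
((((X || Y) -> (X -> Y)) == V) && (!V -> (W && (V && !U)))): α-rule — add (((X || Y) -> (X -> Y)) == V), (!V -> (W && (V && !U))).
(((X || Y) -> (X -> Y)) == V): β-rule — branch into ((X || Y) -> (X -> Y)), V  //  !((X || Y) -> (X -> Y)), !V.
  branch 1 (add ((X || Y) -> (X -> Y)), V):
    (!V -> (W && (V && !U))): β-rule — branch into !!V  //  (W && (V && !U)).
      branch 1.1 (add !!V):
        ((X || Y) -> (X -> Y)): β-rule — branch into !(X || Y)  //  (X -> Y).
          branch 1.1.1 (add !(X || Y)):
            !(X || Y): α-rule — add !X, !Y.
            ○ open, literals {V=T, X=F, Y=F}.
          branch 1.1.2 (add (X -> Y)):
            (X -> Y): β-rule — branch into !X  //  Y.
              branch 1.1.2.1 (add !X):
                ○ open, literals {V=T, X=F}.
              branch 1.1.2.2 (add Y):
                ○ open, literals {V=T, Y=T}.
      branch 1.2 (add (W && (V && !U))):
        (W && (V && !U)): α-rule — add W, (V && !U).
        (V && !U): α-rule — add V, !U.
        ((X || Y) -> (X -> Y)): β-rule — branch into !(X || Y)  //  (X -> Y).
          branch 1.2.1 (add !(X || Y)):
            !(X || Y): α-rule — add !X, !Y.
            ○ open, literals {U=F, V=T, W=T, X=F, Y=F}.
          branch 1.2.2 (add (X -> Y)):
            (X -> Y): β-rule — branch into !X  //  Y.
              branch 1.2.2.1 (add !X):
                ○ open, literals {U=F, V=T, W=T, X=F}.
              branch 1.2.2.2 (add Y):
                ○ open, literals {U=F, V=T, W=T, Y=T}.
  branch 2 (add !((X || Y) -> (X -> Y)), !V):
    !((X || Y) -> (X -> Y)): α-rule — add (X || Y), !(X -> Y).
    !(X -> Y): α-rule — add X, !Y.
    (!V -> (W && (V && !U))): β-rule — branch into !!V  //  (W && (V && !U)).
      branch 2.1 (add !!V):
        × closes — contains both V and !V.
      branch 2.2 (add (W && (V && !U))):
        (W && (V && !U)): α-rule — add W, (V && !U).
        (V && !U): α-rule — add V, !U.
        × closes — contains both V and !V.
2 branches closed, 6 open.
Each open branch fixes some atoms; the unmentioned ones are free. Counting distinct full assignments: branch {V=T, X=F, Y=F} (Z, W, U) contributes 8 new; branch {V=T, X=F} (Y, Z, W, U) contributes 8 new; branch {V=T, Y=T} (X, Z, W, U) contributes 8 new; branch {U=F, V=T, W=T, X=F, Y=F} (Z) contributes 0 new; branch {U=F, V=T, W=T, X=F} (Y, Z) contributes 0 new; branch {U=F, V=T, W=T, Y=T} (X, Z) contributes 0 new. Total: 24.

24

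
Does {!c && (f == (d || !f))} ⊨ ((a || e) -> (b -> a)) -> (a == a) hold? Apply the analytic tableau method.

Initial set: {(!c && (f == (d || !f))); !(((a || e) -> (b -> a)) -> (a == a))}.
(!c && (f == (d || !f))): α-rule — add !c, (f == (d || !f)).
!(((a || e) -> (b -> a)) -> (a == a)): α-rule — add ((a || e) -> (b -> a)), !(a == a).
(f == (d || !f)): β-rule — branch into f, (d || !f)  //  !f, !(d || !f).
  branch 1 (add f, (d || !f)):
    ((a || e) -> (b -> a)): β-rule — branch into !(a || e)  //  (b -> a).
      branch 1.1 (add !(a || e)):
        !(a || e): α-rule — add !a, !e.
        !(a == a): β-rule — branch into a, !a  //  !a, a.
          branch 1.1.1 (add a, !a):
            × closes — contains both a and !a.
          branch 1.1.2 (add !a, a):
            × closes — contains both a and !a.
      branch 1.2 (add (b -> a)):
        !(a == a): β-rule — branch into a, !a  //  !a, a.
          branch 1.2.1 (add a, !a):
            × closes — contains both a and !a.
          branch 1.2.2 (add !a, a):
            × closes — contains both a and !a.
  branch 2 (add !f, !(d || !f)):
    !(d || !f): α-rule — add !d, !!f.
    × closes — contains both f and !f.
All 5 branches close.
Every branch closed, so the premises entail the conclusion.

Yes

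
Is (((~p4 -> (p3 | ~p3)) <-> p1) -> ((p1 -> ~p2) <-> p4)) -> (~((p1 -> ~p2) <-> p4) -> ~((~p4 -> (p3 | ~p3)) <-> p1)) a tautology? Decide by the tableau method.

Valid

Assume the negation and expand:
Initial set: {~((((~p4 -> (p3 | ~p3)) <-> p1) -> ((p1 -> ~p2) <-> p4)) -> (~((p1 -> ~p2) <-> p4) -> ~((~p4 -> (p3 | ~p3)) <-> p1)))}.
~((((~p4 -> (p3 | ~p3)) <-> p1) -> ((p1 -> ~p2) <-> p4)) -> (~((p1 -> ~p2) <-> p4) -> ~((~p4 -> (p3 | ~p3)) <-> p1))): α-rule — add (((~p4 -> (p3 | ~p3)) <-> p1) -> ((p1 -> ~p2) <-> p4)), ~(~((p1 -> ~p2) <-> p4) -> ~((~p4 -> (p3 | ~p3)) <-> p1)).
~(~((p1 -> ~p2) <-> p4) -> ~((~p4 -> (p3 | ~p3)) <-> p1)): α-rule — add ~((p1 -> ~p2) <-> p4), ~~((~p4 -> (p3 | ~p3)) <-> p1).
(((~p4 -> (p3 | ~p3)) <-> p1) -> ((p1 -> ~p2) <-> p4)): β-rule — branch into ~((~p4 -> (p3 | ~p3)) <-> p1)  //  ((p1 -> ~p2) <-> p4).
  branch 1 (add ~((~p4 -> (p3 | ~p3)) <-> p1)):
    ~((p1 -> ~p2) <-> p4): β-rule — branch into (p1 -> ~p2), ~p4  //  ~(p1 -> ~p2), p4.
      branch 1.1 (add (p1 -> ~p2), ~p4):
        ~~((~p4 -> (p3 | ~p3)) <-> p1): β-rule — branch into (~p4 -> (p3 | ~p3)), p1  //  ~(~p4 -> (p3 | ~p3)), ~p1.
          branch 1.1.1 (add (~p4 -> (p3 | ~p3)), p1):
            ~((~p4 -> (p3 | ~p3)) <-> p1): β-rule — branch into (~p4 -> (p3 | ~p3)), ~p1  //  ~(~p4 -> (p3 | ~p3)), p1.
              branch 1.1.1.1 (add (~p4 -> (p3 | ~p3)), ~p1):
                × closes — contains both p1 and ~p1.
              branch 1.1.1.2 (add ~(~p4 -> (p3 | ~p3)), p1):
                ~(~p4 -> (p3 | ~p3)): α-rule — add ~p4, ~(p3 | ~p3).
                ~(p3 | ~p3): α-rule — add ~p3, ~~p3.
                × closes — contains both p3 and ~p3.
          branch 1.1.2 (add ~(~p4 -> (p3 | ~p3)), ~p1):
            ~(~p4 -> (p3 | ~p3)): α-rule — add ~p4, ~(p3 | ~p3).
            ~(p3 | ~p3): α-rule — add ~p3, ~~p3.
            × closes — contains both p3 and ~p3.
      branch 1.2 (add ~(p1 -> ~p2), p4):
        ~(p1 -> ~p2): α-rule — add p1, ~~p2.
        ~~((~p4 -> (p3 | ~p3)) <-> p1): β-rule — branch into (~p4 -> (p3 | ~p3)), p1  //  ~(~p4 -> (p3 | ~p3)), ~p1.
          branch 1.2.1 (add (~p4 -> (p3 | ~p3)), p1):
            ~((~p4 -> (p3 | ~p3)) <-> p1): β-rule — branch into (~p4 -> (p3 | ~p3)), ~p1  //  ~(~p4 -> (p3 | ~p3)), p1.
              branch 1.2.1.1 (add (~p4 -> (p3 | ~p3)), ~p1):
                × closes — contains both p1 and ~p1.
              branch 1.2.1.2 (add ~(~p4 -> (p3 | ~p3)), p1):
                ~(~p4 -> (p3 | ~p3)): α-rule — add ~p4, ~(p3 | ~p3).
                × closes — contains both p4 and ~p4.
          branch 1.2.2 (add ~(~p4 -> (p3 | ~p3)), ~p1):
            × closes — contains both p1 and ~p1.
  branch 2 (add ((p1 -> ~p2) <-> p4)):
    ~((p1 -> ~p2) <-> p4): β-rule — branch into (p1 -> ~p2), ~p4  //  ~(p1 -> ~p2), p4.
      branch 2.1 (add (p1 -> ~p2), ~p4):
        ~~((~p4 -> (p3 | ~p3)) <-> p1): β-rule — branch into (~p4 -> (p3 | ~p3)), p1  //  ~(~p4 -> (p3 | ~p3)), ~p1.
          branch 2.1.1 (add (~p4 -> (p3 | ~p3)), p1):
            ((p1 -> ~p2) <-> p4): β-rule — branch into (p1 -> ~p2), p4  //  ~(p1 -> ~p2), ~p4.
              branch 2.1.1.1 (add (p1 -> ~p2), p4):
                × closes — contains both p4 and ~p4.
              branch 2.1.1.2 (add ~(p1 -> ~p2), ~p4):
                ~(p1 -> ~p2): α-rule — add p1, ~~p2.
                (p1 -> ~p2): β-rule — branch into ~p1  //  ~p2.
                  branch 2.1.1.2.1 (add ~p1):
                    × closes — contains both p1 and ~p1.
                  branch 2.1.1.2.2 (add ~p2):
                    × closes — contains both p2 and ~p2.
          branch 2.1.2 (add ~(~p4 -> (p3 | ~p3)), ~p1):
            ~(~p4 -> (p3 | ~p3)): α-rule — add ~p4, ~(p3 | ~p3).
            ~(p3 | ~p3): α-rule — add ~p3, ~~p3.
            × closes — contains both p3 and ~p3.
      branch 2.2 (add ~(p1 -> ~p2), p4):
        ~(p1 -> ~p2): α-rule — add p1, ~~p2.
        ~~((~p4 -> (p3 | ~p3)) <-> p1): β-rule — branch into (~p4 -> (p3 | ~p3)), p1  //  ~(~p4 -> (p3 | ~p3)), ~p1.
          branch 2.2.1 (add (~p4 -> (p3 | ~p3)), p1):
            ((p1 -> ~p2) <-> p4): β-rule — branch into (p1 -> ~p2), p4  //  ~(p1 -> ~p2), ~p4.
              branch 2.2.1.1 (add (p1 -> ~p2), p4):
                (~p4 -> (p3 | ~p3)): β-rule — branch into ~~p4  //  (p3 | ~p3).
                  branch 2.2.1.1.1 (add ~~p4):
                    (p1 -> ~p2): β-rule — branch into ~p1  //  ~p2.
                      branch 2.2.1.1.1.1 (add ~p1):
                        × closes — contains both p1 and ~p1.
                      branch 2.2.1.1.1.2 (add ~p2):
                        × closes — contains both p2 and ~p2.
                  branch 2.2.1.1.2 (add (p3 | ~p3)):
                    (p1 -> ~p2): β-rule — branch into ~p1  //  ~p2.
                      branch 2.2.1.1.2.1 (add ~p1):
                        × closes — contains both p1 and ~p1.
                      branch 2.2.1.1.2.2 (add ~p2):
                        × closes — contains both p2 and ~p2.
              branch 2.2.1.2 (add ~(p1 -> ~p2), ~p4):
                × closes — contains both p4 and ~p4.
          branch 2.2.2 (add ~(~p4 -> (p3 | ~p3)), ~p1):
            × closes — contains both p1 and ~p1.
All 16 branches close.
Every branch closed, so the negation is unsatisfiable and the formula is valid.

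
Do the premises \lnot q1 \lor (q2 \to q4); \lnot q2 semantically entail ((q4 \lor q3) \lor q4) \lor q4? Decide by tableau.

Initial set: {T (\lnot q1 \lor (q2 \to q4)); T \lnot q2; F (((q4 \lor q3) \lor q4) \lor q4)}.
F (((q4 \lor q3) \lor q4) \lor q4): α-rule — add F ((q4 \lor q3) \lor q4), F q4.
F ((q4 \lor q3) \lor q4): α-rule — add F (q4 \lor q3), F q4.
F (q4 \lor q3): α-rule — add F q4, F q3.
T (\lnot q1 \lor (q2 \to q4)): β-rule — branch into T \lnot q1  //  T (q2 \to q4).
  branch 1 (add T \lnot q1):
    ○ open, literals {q1=false, q2=false, q3=false, q4=false}.
  branch 2 (add T (q2 \to q4)):
    T (q2 \to q4): β-rule — branch into F q2  //  T q4.
      branch 2.1 (add F q2):
        ○ open, literals {q2=false, q3=false, q4=false}.
      branch 2.2 (add T q4):
        × closes — contains both q4 and \lnot q4.
1 branch closed, 2 open.
An open branch gives a countermodel: q1=false, q2=false, q3=false, q4=false (unmentioned atoms arbitrary); the premises hold there but the conclusion fails.

No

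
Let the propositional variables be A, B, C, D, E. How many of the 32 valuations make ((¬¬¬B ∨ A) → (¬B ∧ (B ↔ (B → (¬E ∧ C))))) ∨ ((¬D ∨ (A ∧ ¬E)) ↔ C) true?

20

Initial set: {(((¬¬¬B ∨ A) → (¬B ∧ (B ↔ (B → (¬E ∧ C))))) ∨ ((¬D ∨ (A ∧ ¬E)) ↔ C))}.
(((¬¬¬B ∨ A) → (¬B ∧ (B ↔ (B → (¬E ∧ C))))) ∨ ((¬D ∨ (A ∧ ¬E)) ↔ C)): β-rule — branch into ((¬¬¬B ∨ A) → (¬B ∧ (B ↔ (B → (¬E ∧ C)))))  //  ((¬D ∨ (A ∧ ¬E)) ↔ C).
  branch 1 (add ((¬¬¬B ∨ A) → (¬B ∧ (B ↔ (B → (¬E ∧ C)))))):
    ((¬¬¬B ∨ A) → (¬B ∧ (B ↔ (B → (¬E ∧ C))))): β-rule — branch into ¬(¬¬¬B ∨ A)  //  (¬B ∧ (B ↔ (B → (¬E ∧ C)))).
      branch 1.1 (add ¬(¬¬¬B ∨ A)):
        ¬(¬¬¬B ∨ A): α-rule — add ¬¬¬¬B, ¬A.
        ¬¬¬¬B: drop double negation, giving ¬¬B.
        ○ open, literals {A=F, B=T}.
      branch 1.2 (add (¬B ∧ (B ↔ (B → (¬E ∧ C))))):
        (¬B ∧ (B ↔ (B → (¬E ∧ C)))): α-rule — add ¬B, (B ↔ (B → (¬E ∧ C))).
        (B ↔ (B → (¬E ∧ C))): β-rule — branch into B, (B → (¬E ∧ C))  //  ¬B, ¬(B → (¬E ∧ C)).
          branch 1.2.1 (add B, (B → (¬E ∧ C))):
            × closes — contains both B and ¬B.
          branch 1.2.2 (add ¬B, ¬(B → (¬E ∧ C))):
            ¬(B → (¬E ∧ C)): α-rule — add B, ¬(¬E ∧ C).
            × closes — contains both B and ¬B.
  branch 2 (add ((¬D ∨ (A ∧ ¬E)) ↔ C)):
    ((¬D ∨ (A ∧ ¬E)) ↔ C): β-rule — branch into (¬D ∨ (A ∧ ¬E)), C  //  ¬(¬D ∨ (A ∧ ¬E)), ¬C.
      branch 2.1 (add (¬D ∨ (A ∧ ¬E)), C):
        (¬D ∨ (A ∧ ¬E)): β-rule — branch into ¬D  //  (A ∧ ¬E).
          branch 2.1.1 (add ¬D):
            ○ open, literals {C=T, D=F}.
          branch 2.1.2 (add (A ∧ ¬E)):
            (A ∧ ¬E): α-rule — add A, ¬E.
            ○ open, literals {A=T, C=T, E=F}.
      branch 2.2 (add ¬(¬D ∨ (A ∧ ¬E)), ¬C):
        ¬(¬D ∨ (A ∧ ¬E)): α-rule — add ¬¬D, ¬(A ∧ ¬E).
        ¬(A ∧ ¬E): β-rule — branch into ¬A  //  ¬¬E.
          branch 2.2.1 (add ¬A):
            ○ open, literals {A=F, C=F, D=T}.
          branch 2.2.2 (add ¬¬E):
            ○ open, literals {C=F, D=T, E=T}.
2 branches closed, 5 open.
Each open branch fixes some atoms; the unmentioned ones are free. Counting distinct full assignments: branch {A=F, B=T} (C, D, E) contributes 8 new; branch {C=T, D=F} (A, B, E) contributes 6 new; branch {A=T, C=T, E=F} (B, D) contributes 2 new; branch {A=F, C=F, D=T} (B, E) contributes 2 new; branch {C=F, D=T, E=T} (A, B) contributes 2 new. Total: 20.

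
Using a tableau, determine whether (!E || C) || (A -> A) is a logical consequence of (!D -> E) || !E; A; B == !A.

Initial set: {((!D -> E) || !E); A; (B == !A); !((!E || C) || (A -> A))}.
!((!E || C) || (A -> A)): α-rule — add !(!E || C), !(A -> A).
!(!E || C): α-rule — add !!E, !C.
!(A -> A): α-rule — add A, !A.
× closes — contains both A and !A.
All 1 branch closes.
Every branch closed, so the premises entail the conclusion.

Yes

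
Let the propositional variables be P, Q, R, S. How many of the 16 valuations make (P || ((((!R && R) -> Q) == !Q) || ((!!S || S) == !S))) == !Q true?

12

Initial set: {T ((P || ((((!R && R) -> Q) == !Q) || ((!!S || S) == !S))) == !Q)}.
T ((P || ((((!R && R) -> Q) == !Q) || ((!!S || S) == !S))) == !Q): β-rule — branch into T (P || ((((!R && R) -> Q) == !Q) || ((!!S || S) == !S))), T !Q  //  F (P || ((((!R && R) -> Q) == !Q) || ((!!S || S) == !S))), F !Q.
  branch 1 (add T (P || ((((!R && R) -> Q) == !Q) || ((!!S || S) == !S))), T !Q):
    T (P || ((((!R && R) -> Q) == !Q) || ((!!S || S) == !S))): β-rule — branch into T P  //  T ((((!R && R) -> Q) == !Q) || ((!!S || S) == !S)).
      branch 1.1 (add T P):
        ○ open, literals {P=true, Q=false}.
      branch 1.2 (add T ((((!R && R) -> Q) == !Q) || ((!!S || S) == !S))):
        T ((((!R && R) -> Q) == !Q) || ((!!S || S) == !S)): β-rule — branch into T (((!R && R) -> Q) == !Q)  //  T ((!!S || S) == !S).
          branch 1.2.1 (add T (((!R && R) -> Q) == !Q)):
            T (((!R && R) -> Q) == !Q): β-rule — branch into T ((!R && R) -> Q), T !Q  //  F ((!R && R) -> Q), F !Q.
              branch 1.2.1.1 (add T ((!R && R) -> Q), T !Q):
                T ((!R && R) -> Q): β-rule — branch into F (!R && R)  //  T Q.
                  branch 1.2.1.1.1 (add F (!R && R)):
                    F (!R && R): β-rule — branch into F !R  //  F R.
                      branch 1.2.1.1.1.1 (add F !R):
                        ○ open, literals {Q=false, R=true}.
                      branch 1.2.1.1.1.2 (add F R):
                        ○ open, literals {Q=false, R=false}.
                  branch 1.2.1.1.2 (add T Q):
                    × closes — contains both Q and !Q.
              branch 1.2.1.2 (add F ((!R && R) -> Q), F !Q):
                × closes — contains both Q and !Q.
          branch 1.2.2 (add T ((!!S || S) == !S)):
            T ((!!S || S) == !S): β-rule — branch into T (!!S || S), T !S  //  F (!!S || S), F !S.
              branch 1.2.2.1 (add T (!!S || S), T !S):
                T (!!S || S): β-rule — branch into T !!S  //  T S.
                  branch 1.2.2.1.1 (add T !!S):
                    T !!S: drop double negation, giving T S.
                    × closes — contains both S and !S.
                  branch 1.2.2.1.2 (add T S):
                    × closes — contains both S and !S.
              branch 1.2.2.2 (add F (!!S || S), F !S):
                F (!!S || S): α-rule — add F !!S, F S.
                × closes — contains both S and !S.
  branch 2 (add F (P || ((((!R && R) -> Q) == !Q) || ((!!S || S) == !S))), F !Q):
    F (P || ((((!R && R) -> Q) == !Q) || ((!!S || S) == !S))): α-rule — add F P, F ((((!R && R) -> Q) == !Q) || ((!!S || S) == !S)).
    F ((((!R && R) -> Q) == !Q) || ((!!S || S) == !S)): α-rule — add F (((!R && R) -> Q) == !Q), F ((!!S || S) == !S).
    F (((!R && R) -> Q) == !Q): β-rule — branch into T ((!R && R) -> Q), F !Q  //  F ((!R && R) -> Q), T !Q.
      branch 2.1 (add T ((!R && R) -> Q), F !Q):
        F ((!!S || S) == !S): β-rule — branch into T (!!S || S), F !S  //  F (!!S || S), T !S.
          branch 2.1.1 (add T (!!S || S), F !S):
            T ((!R && R) -> Q): β-rule — branch into F (!R && R)  //  T Q.
              branch 2.1.1.1 (add F (!R && R)):
                T (!!S || S): β-rule — branch into T !!S  //  T S.
                  branch 2.1.1.1.1 (add T !!S):
                    T !!S: drop double negation, giving T S.
                    F (!R && R): β-rule — branch into F !R  //  F R.
                      branch 2.1.1.1.1.1 (add F !R):
                        ○ open, literals {P=false, Q=true, R=true, S=true}.
                      branch 2.1.1.1.1.2 (add F R):
                        ○ open, literals {P=false, Q=true, R=false, S=true}.
                  branch 2.1.1.1.2 (add T S):
                    F (!R && R): β-rule — branch into F !R  //  F R.
                      branch 2.1.1.1.2.1 (add F !R):
                        ○ open, literals {P=false, Q=true, R=true, S=true}.
                      branch 2.1.1.1.2.2 (add F R):
                        ○ open, literals {P=false, Q=true, R=false, S=true}.
              branch 2.1.1.2 (add T Q):
                T (!!S || S): β-rule — branch into T !!S  //  T S.
                  branch 2.1.1.2.1 (add T !!S):
                    T !!S: drop double negation, giving T S.
                    ○ open, literals {P=false, Q=true, S=true}.
                  branch 2.1.1.2.2 (add T S):
                    ○ open, literals {P=false, Q=true, S=true}.
          branch 2.1.2 (add F (!!S || S), T !S):
            F (!!S || S): α-rule — add F !!S, F S.
            F !!S: drop double negation, giving F S.
            T ((!R && R) -> Q): β-rule — branch into F (!R && R)  //  T Q.
              branch 2.1.2.1 (add F (!R && R)):
                F (!R && R): β-rule — branch into F !R  //  F R.
                  branch 2.1.2.1.1 (add F !R):
                    ○ open, literals {P=false, Q=true, R=true, S=false}.
                  branch 2.1.2.1.2 (add F R):
                    ○ open, literals {P=false, Q=true, R=false, S=false}.
              branch 2.1.2.2 (add T Q):
                ○ open, literals {P=false, Q=true, S=false}.
      branch 2.2 (add F ((!R && R) -> Q), T !Q):
        × closes — contains both Q and !Q.
6 branches closed, 12 open.
Each open branch fixes some atoms; the unmentioned ones are free. Counting distinct full assignments: branch {P=true, Q=false} (R, S) contributes 4 new; branch {Q=false, R=true} (P, S) contributes 2 new; branch {Q=false, R=false} (P, S) contributes 2 new; branch {P=false, Q=true, R=true, S=true} (none free) contributes 1 new; branch {P=false, Q=true, R=false, S=true} (none free) contributes 1 new; branch {P=false, Q=true, R=true, S=true} (none free) contributes 0 new; branch {P=false, Q=true, R=false, S=true} (none free) contributes 0 new; branch {P=false, Q=true, S=true} (R) contributes 0 new; branch {P=false, Q=true, S=true} (R) contributes 0 new; branch {P=false, Q=true, R=true, S=false} (none free) contributes 1 new; branch {P=false, Q=true, R=false, S=false} (none free) contributes 1 new; branch {P=false, Q=true, S=false} (R) contributes 0 new. Total: 12.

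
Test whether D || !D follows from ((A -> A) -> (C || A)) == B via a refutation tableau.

Yes

Initial set: {(((A -> A) -> (C || A)) == B); !(D || !D)}.
!(D || !D): α-rule — add !D, !!D.
× closes — contains both D and !D.
All 1 branch closes.
Every branch closed, so the premises entail the conclusion.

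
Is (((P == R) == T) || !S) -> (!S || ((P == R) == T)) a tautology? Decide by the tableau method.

Assume the negation and expand:
Initial set: {F ((((P == R) == T) || !S) -> (!S || ((P == R) == T)))}.
F ((((P == R) == T) || !S) -> (!S || ((P == R) == T))): α-rule — add T (((P == R) == T) || !S), F (!S || ((P == R) == T)).
F (!S || ((P == R) == T)): α-rule — add F !S, F ((P == R) == T).
T (((P == R) == T) || !S): β-rule — branch into T ((P == R) == T)  //  T !S.
  branch 1 (add T ((P == R) == T)):
    F ((P == R) == T): β-rule — branch into T (P == R), F T  //  F (P == R), T T.
      branch 1.1 (add T (P == R), F T):
        T ((P == R) == T): β-rule — branch into T (P == R), T T  //  F (P == R), F T.
          branch 1.1.1 (add T (P == R), T T):
            × closes — contains both T and !T.
          branch 1.1.2 (add F (P == R), F T):
            T (P == R): β-rule — branch into T P, T R  //  F P, F R.
              branch 1.1.2.1 (add T P, T R):
                F (P == R): β-rule — branch into T P, F R  //  F P, T R.
                  branch 1.1.2.1.1 (add T P, F R):
                    × closes — contains both R and !R.
                  branch 1.1.2.1.2 (add F P, T R):
                    × closes — contains both P and !P.
              branch 1.1.2.2 (add F P, F R):
                F (P == R): β-rule — branch into T P, F R  //  F P, T R.
                  branch 1.1.2.2.1 (add T P, F R):
                    × closes — contains both P and !P.
                  branch 1.1.2.2.2 (add F P, T R):
                    × closes — contains both R and !R.
      branch 1.2 (add F (P == R), T T):
        T ((P == R) == T): β-rule — branch into T (P == R), T T  //  F (P == R), F T.
          branch 1.2.1 (add T (P == R), T T):
            F (P == R): β-rule — branch into T P, F R  //  F P, T R.
              branch 1.2.1.1 (add T P, F R):
                T (P == R): β-rule — branch into T P, T R  //  F P, F R.
                  branch 1.2.1.1.1 (add T P, T R):
                    × closes — contains both R and !R.
                  branch 1.2.1.1.2 (add F P, F R):
                    × closes — contains both P and !P.
              branch 1.2.1.2 (add F P, T R):
                T (P == R): β-rule — branch into T P, T R  //  F P, F R.
                  branch 1.2.1.2.1 (add T P, T R):
                    × closes — contains both P and !P.
                  branch 1.2.1.2.2 (add F P, F R):
                    × closes — contains both R and !R.
          branch 1.2.2 (add F (P == R), F T):
            × closes — contains both T and !T.
  branch 2 (add T !S):
    × closes — contains both S and !S.
All 11 branches close.
Every branch closed, so the negation is unsatisfiable and the formula is valid.

Valid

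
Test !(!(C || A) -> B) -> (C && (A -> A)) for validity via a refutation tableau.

Assume the negation and expand:
Initial set: {!(!(!(C || A) -> B) -> (C && (A -> A)))}.
!(!(!(C || A) -> B) -> (C && (A -> A))): α-rule — add !(!(C || A) -> B), !(C && (A -> A)).
!(!(C || A) -> B): α-rule — add !(C || A), !B.
!(C || A): α-rule — add !C, !A.
!(C && (A -> A)): β-rule — branch into !C  //  !(A -> A).
  branch 1 (add !C):
    ○ open, literals {A=0, B=0, C=0}.
  branch 2 (add !(A -> A)):
    !(A -> A): α-rule — add A, !A.
    × closes — contains both A and !A.
1 branch closed, 1 open.
An open branch gives a countermodel: A=0, B=0, C=0 (unmentioned atoms arbitrary); under it the original formula is false.

Not valid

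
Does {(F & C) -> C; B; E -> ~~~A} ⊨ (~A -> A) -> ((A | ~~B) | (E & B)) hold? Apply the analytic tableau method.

Initial set: {((F & C) -> C); B; (E -> ~~~A); ~((~A -> A) -> ((A | ~~B) | (E & B)))}.
~((~A -> A) -> ((A | ~~B) | (E & B))): α-rule — add (~A -> A), ~((A | ~~B) | (E & B)).
~((A | ~~B) | (E & B)): α-rule — add ~(A | ~~B), ~(E & B).
~(A | ~~B): α-rule — add ~A, ~~~B.
~~~B: drop double negation, giving ~B.
× closes — contains both B and ~B.
All 1 branch closes.
Every branch closed, so the premises entail the conclusion.

Yes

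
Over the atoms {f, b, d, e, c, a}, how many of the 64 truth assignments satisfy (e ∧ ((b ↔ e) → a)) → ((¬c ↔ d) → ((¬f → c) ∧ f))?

58

Initial set: {((e ∧ ((b ↔ e) → a)) → ((¬c ↔ d) → ((¬f → c) ∧ f)))}.
((e ∧ ((b ↔ e) → a)) → ((¬c ↔ d) → ((¬f → c) ∧ f))): β-rule — branch into ¬(e ∧ ((b ↔ e) → a))  //  ((¬c ↔ d) → ((¬f → c) ∧ f)).
  branch 1 (add ¬(e ∧ ((b ↔ e) → a))):
    ¬(e ∧ ((b ↔ e) → a)): β-rule — branch into ¬e  //  ¬((b ↔ e) → a).
      branch 1.1 (add ¬e):
        ○ open, literals {e=false}.
      branch 1.2 (add ¬((b ↔ e) → a)):
        ¬((b ↔ e) → a): α-rule — add (b ↔ e), ¬a.
        (b ↔ e): β-rule — branch into b, e  //  ¬b, ¬e.
          branch 1.2.1 (add b, e):
            ○ open, literals {a=false, b=true, e=true}.
          branch 1.2.2 (add ¬b, ¬e):
            ○ open, literals {a=false, b=false, e=false}.
  branch 2 (add ((¬c ↔ d) → ((¬f → c) ∧ f))):
    ((¬c ↔ d) → ((¬f → c) ∧ f)): β-rule — branch into ¬(¬c ↔ d)  //  ((¬f → c) ∧ f).
      branch 2.1 (add ¬(¬c ↔ d)):
        ¬(¬c ↔ d): β-rule — branch into ¬c, ¬d  //  ¬¬c, d.
          branch 2.1.1 (add ¬c, ¬d):
            ○ open, literals {c=false, d=false}.
          branch 2.1.2 (add ¬¬c, d):
            ○ open, literals {c=true, d=true}.
      branch 2.2 (add ((¬f → c) ∧ f)):
        ((¬f → c) ∧ f): α-rule — add (¬f → c), f.
        (¬f → c): β-rule — branch into ¬¬f  //  c.
          branch 2.2.1 (add ¬¬f):
            ○ open, literals {f=true}.
          branch 2.2.2 (add c):
            ○ open, literals {c=true, f=true}.
0 branches closed, 7 open.
Each open branch fixes some atoms; the unmentioned ones are free. Counting distinct full assignments: branch {e=false} (f, b, d, c, a) contributes 32 new; branch {a=false, b=true, e=true} (f, d, c) contributes 8 new; branch {a=false, b=false, e=false} (f, d, c) contributes 0 new; branch {c=false, d=false} (f, b, e, a) contributes 6 new; branch {c=true, d=true} (f, b, e, a) contributes 6 new; branch {f=true} (b, d, e, c, a) contributes 6 new; branch {c=true, f=true} (b, d, e, a) contributes 0 new. Total: 58.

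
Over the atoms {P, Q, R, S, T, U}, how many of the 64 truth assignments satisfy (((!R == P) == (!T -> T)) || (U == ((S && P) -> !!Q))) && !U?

18

Initial set: {((((!R == P) == (!T -> T)) || (U == ((S && P) -> !!Q))) && !U)}.
((((!R == P) == (!T -> T)) || (U == ((S && P) -> !!Q))) && !U): α-rule — add (((!R == P) == (!T -> T)) || (U == ((S && P) -> !!Q))), !U.
(((!R == P) == (!T -> T)) || (U == ((S && P) -> !!Q))): β-rule — branch into ((!R == P) == (!T -> T))  //  (U == ((S && P) -> !!Q)).
  branch 1 (add ((!R == P) == (!T -> T))):
    ((!R == P) == (!T -> T)): β-rule — branch into (!R == P), (!T -> T)  //  !(!R == P), !(!T -> T).
      branch 1.1 (add (!R == P), (!T -> T)):
        (!R == P): β-rule — branch into !R, P  //  !!R, !P.
          branch 1.1.1 (add !R, P):
            (!T -> T): β-rule — branch into !!T  //  T.
              branch 1.1.1.1 (add !!T):
                ○ open, literals {P=true, R=false, T=true, U=false}.
              branch 1.1.1.2 (add T):
                ○ open, literals {P=true, R=false, T=true, U=false}.
          branch 1.1.2 (add !!R, !P):
            (!T -> T): β-rule — branch into !!T  //  T.
              branch 1.1.2.1 (add !!T):
                ○ open, literals {P=false, R=true, T=true, U=false}.
              branch 1.1.2.2 (add T):
                ○ open, literals {P=false, R=true, T=true, U=false}.
      branch 1.2 (add !(!R == P), !(!T -> T)):
        !(!T -> T): α-rule — add !T, !T.
        !(!R == P): β-rule — branch into !R, !P  //  !!R, P.
          branch 1.2.1 (add !R, !P):
            ○ open, literals {P=false, R=false, T=false, U=false}.
          branch 1.2.2 (add !!R, P):
            ○ open, literals {P=true, R=true, T=false, U=false}.
  branch 2 (add (U == ((S && P) -> !!Q))):
    (U == ((S && P) -> !!Q)): β-rule — branch into U, ((S && P) -> !!Q)  //  !U, !((S && P) -> !!Q).
      branch 2.1 (add U, ((S && P) -> !!Q)):
        × closes — contains both U and !U.
      branch 2.2 (add !U, !((S && P) -> !!Q)):
        !((S && P) -> !!Q): α-rule — add (S && P), !!!Q.
        (S && P): α-rule — add S, P.
        !!!Q: drop double negation, giving !Q.
        ○ open, literals {P=true, Q=false, S=true, U=false}.
1 branch closed, 7 open.
Each open branch fixes some atoms; the unmentioned ones are free. Counting distinct full assignments: branch {P=true, R=false, T=true, U=false} (Q, S) contributes 4 new; branch {P=true, R=false, T=true, U=false} (Q, S) contributes 0 new; branch {P=false, R=true, T=true, U=false} (Q, S) contributes 4 new; branch {P=false, R=true, T=true, U=false} (Q, S) contributes 0 new; branch {P=false, R=false, T=false, U=false} (Q, S) contributes 4 new; branch {P=true, R=true, T=false, U=false} (Q, S) contributes 4 new; branch {P=true, Q=false, S=true, U=false} (R, T) contributes 2 new. Total: 18.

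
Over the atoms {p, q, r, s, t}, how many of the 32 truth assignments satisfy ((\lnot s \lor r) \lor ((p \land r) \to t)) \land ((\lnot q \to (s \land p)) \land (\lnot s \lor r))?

14

Initial set: {(((\lnot s \lor r) \lor ((p \land r) \to t)) \land ((\lnot q \to (s \land p)) \land (\lnot s \lor r)))}.
(((\lnot s \lor r) \lor ((p \land r) \to t)) \land ((\lnot q \to (s \land p)) \land (\lnot s \lor r))): α-rule — add ((\lnot s \lor r) \lor ((p \land r) \to t)), ((\lnot q \to (s \land p)) \land (\lnot s \lor r)).
((\lnot q \to (s \land p)) \land (\lnot s \lor r)): α-rule — add (\lnot q \to (s \land p)), (\lnot s \lor r).
((\lnot s \lor r) \lor ((p \land r) \to t)): β-rule — branch into (\lnot s \lor r)  //  ((p \land r) \to t).
  branch 1 (add (\lnot s \lor r)):
    (\lnot q \to (s \land p)): β-rule — branch into \lnot \lnot q  //  (s \land p).
      branch 1.1 (add \lnot \lnot q):
        (\lnot s \lor r): β-rule — branch into \lnot s  //  r.
          branch 1.1.1 (add \lnot s):
            (\lnot s \lor r): β-rule — branch into \lnot s  //  r.
              branch 1.1.1.1 (add \lnot s):
                ○ open, literals {q=true, s=false}.
              branch 1.1.1.2 (add r):
                ○ open, literals {q=true, r=true, s=false}.
          branch 1.1.2 (add r):
            (\lnot s \lor r): β-rule — branch into \lnot s  //  r.
              branch 1.1.2.1 (add \lnot s):
                ○ open, literals {q=true, r=true, s=false}.
              branch 1.1.2.2 (add r):
                ○ open, literals {q=true, r=true}.
      branch 1.2 (add (s \land p)):
        (s \land p): α-rule — add s, p.
        (\lnot s \lor r): β-rule — branch into \lnot s  //  r.
          branch 1.2.1 (add \lnot s):
            × closes — contains both s and \lnot s.
          branch 1.2.2 (add r):
            (\lnot s \lor r): β-rule — branch into \lnot s  //  r.
              branch 1.2.2.1 (add \lnot s):
                × closes — contains both s and \lnot s.
              branch 1.2.2.2 (add r):
                ○ open, literals {p=true, r=true, s=true}.
  branch 2 (add ((p \land r) \to t)):
    (\lnot q \to (s \land p)): β-rule — branch into \lnot \lnot q  //  (s \land p).
      branch 2.1 (add \lnot \lnot q):
        (\lnot s \lor r): β-rule — branch into \lnot s  //  r.
          branch 2.1.1 (add \lnot s):
            ((p \land r) \to t): β-rule — branch into \lnot (p \land r)  //  t.
              branch 2.1.1.1 (add \lnot (p \land r)):
                \lnot (p \land r): β-rule — branch into \lnot p  //  \lnot r.
                  branch 2.1.1.1.1 (add \lnot p):
                    ○ open, literals {p=false, q=true, s=false}.
                  branch 2.1.1.1.2 (add \lnot r):
                    ○ open, literals {q=true, r=false, s=false}.
              branch 2.1.1.2 (add t):
                ○ open, literals {q=true, s=false, t=true}.
          branch 2.1.2 (add r):
            ((p \land r) \to t): β-rule — branch into \lnot (p \land r)  //  t.
              branch 2.1.2.1 (add \lnot (p \land r)):
                \lnot (p \land r): β-rule — branch into \lnot p  //  \lnot r.
                  branch 2.1.2.1.1 (add \lnot p):
                    ○ open, literals {p=false, q=true, r=true}.
                  branch 2.1.2.1.2 (add \lnot r):
                    × closes — contains both r and \lnot r.
              branch 2.1.2.2 (add t):
                ○ open, literals {q=true, r=true, t=true}.
      branch 2.2 (add (s \land p)):
        (s \land p): α-rule — add s, p.
        (\lnot s \lor r): β-rule — branch into \lnot s  //  r.
          branch 2.2.1 (add \lnot s):
            × closes — contains both s and \lnot s.
          branch 2.2.2 (add r):
            ((p \land r) \to t): β-rule — branch into \lnot (p \land r)  //  t.
              branch 2.2.2.1 (add \lnot (p \land r)):
                \lnot (p \land r): β-rule — branch into \lnot p  //  \lnot r.
                  branch 2.2.2.1.1 (add \lnot p):
                    × closes — contains both p and \lnot p.
                  branch 2.2.2.1.2 (add \lnot r):
                    × closes — contains both r and \lnot r.
              branch 2.2.2.2 (add t):
                ○ open, literals {p=true, r=true, s=true, t=true}.
6 branches closed, 11 open.
Each open branch fixes some atoms; the unmentioned ones are free. Counting distinct full assignments: branch {q=true, s=false} (p, r, t) contributes 8 new; branch {q=true, r=true, s=false} (p, t) contributes 0 new; branch {q=true, r=true, s=false} (p, t) contributes 0 new; branch {q=true, r=true} (p, s, t) contributes 4 new; branch {p=true, r=true, s=true} (q, t) contributes 2 new; branch {p=false, q=true, s=false} (r, t) contributes 0 new; branch {q=true, r=false, s=false} (p, t) contributes 0 new; branch {q=true, s=false, t=true} (p, r) contributes 0 new; branch {p=false, q=true, r=true} (s, t) contributes 0 new; branch {q=true, r=true, t=true} (p, s) contributes 0 new; branch {p=true, r=true, s=true, t=true} (q) contributes 0 new. Total: 14.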